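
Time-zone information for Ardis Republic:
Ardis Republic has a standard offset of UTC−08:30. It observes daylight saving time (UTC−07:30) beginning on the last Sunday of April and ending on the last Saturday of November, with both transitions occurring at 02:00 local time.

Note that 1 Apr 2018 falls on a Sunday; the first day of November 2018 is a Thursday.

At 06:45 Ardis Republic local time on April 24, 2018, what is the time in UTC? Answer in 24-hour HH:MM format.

15:15

1 April 2018 is a Sunday, so Sundays fall on 1, 8, 15, 22, 29; the last is April 29.
1 November 2018 is a Thursday, so Saturdays fall on 3, 10, 17, 24; the last is November 24.
April 24, 2018 does not fall between 29 April and 24 November, so daylight saving is not in effect and Ardis Republic is at UTC−08:30.
06:45 local + 8h30m = 15:15 UTC.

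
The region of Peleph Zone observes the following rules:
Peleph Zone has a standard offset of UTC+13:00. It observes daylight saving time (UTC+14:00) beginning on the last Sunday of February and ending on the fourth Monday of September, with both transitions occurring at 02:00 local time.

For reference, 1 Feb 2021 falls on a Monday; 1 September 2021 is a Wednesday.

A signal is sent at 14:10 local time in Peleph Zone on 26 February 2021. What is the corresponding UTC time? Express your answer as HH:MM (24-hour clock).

1 February 2021 is a Monday, so Sundays fall on 7, 14, 21, 28; the last is February 28.
1 September 2021 is a Wednesday, so the first Monday is September 6 and the fourth is September 27.
Daylight saving runs 28 February – 27 September; 26 February 2021 is outside that window, so Peleph Zone is on standard time at UTC+13:00.
14:10 local − 13h = 01:10 UTC.

01:10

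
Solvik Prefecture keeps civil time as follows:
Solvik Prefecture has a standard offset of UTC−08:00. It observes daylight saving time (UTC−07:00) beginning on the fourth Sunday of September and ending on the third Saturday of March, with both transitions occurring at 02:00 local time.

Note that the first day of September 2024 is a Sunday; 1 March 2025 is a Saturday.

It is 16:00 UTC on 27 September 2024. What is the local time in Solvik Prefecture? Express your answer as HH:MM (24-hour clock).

09:00

1 September 2024 is a Sunday, so the first Sunday is September 1 and the fourth is September 22.
1 March 2025 is a Saturday, so the first Saturday is March 1 and the third is March 15.
At the standard offset (UTC−08:00), 16:00 UTC − 8h = 08:00 Solvik Prefecture standard time.
The standard-time date in Solvik Prefecture, 27 September 2024, falls between 22 September 2024 and 15 March 2025, so daylight saving is in effect and Solvik Prefecture is at UTC−07:00.
16:00 UTC − 7h = 09:00 local.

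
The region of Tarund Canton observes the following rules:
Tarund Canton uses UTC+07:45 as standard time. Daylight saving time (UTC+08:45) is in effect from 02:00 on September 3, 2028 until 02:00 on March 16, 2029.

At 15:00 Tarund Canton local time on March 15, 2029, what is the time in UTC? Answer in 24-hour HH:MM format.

06:15

March 15, 2029 lies within the daylight-saving period (3 September 2028 – 16 March 2029), so Tarund Canton is on daylight time, UTC+08:45.
15:00 local − 8h45m = 06:15 UTC.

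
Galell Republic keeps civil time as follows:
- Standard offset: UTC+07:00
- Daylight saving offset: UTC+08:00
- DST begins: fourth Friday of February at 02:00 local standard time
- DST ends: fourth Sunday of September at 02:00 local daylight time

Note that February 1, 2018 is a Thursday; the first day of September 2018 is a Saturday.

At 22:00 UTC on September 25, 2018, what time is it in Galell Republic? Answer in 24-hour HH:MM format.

1 February 2018 is a Thursday, so the first Friday is February 2 and the fourth is February 23.
1 September 2018 is a Saturday, so the first Sunday is September 2 and the fourth is September 23.
At the standard offset (UTC+07:00), 22:00 UTC + 7h = 05:00 Galell Republic standard time (rolling into the next day, 26 September 2018).
Daylight saving runs 23 February – 23 September; the standard-time date in Galell Republic, September 26, 2018, is outside that window, so Galell Republic is on standard time at UTC+07:00.
22:00 UTC + 7h = 05:00 local (rolling into the next day, 26 September 2018).

05:00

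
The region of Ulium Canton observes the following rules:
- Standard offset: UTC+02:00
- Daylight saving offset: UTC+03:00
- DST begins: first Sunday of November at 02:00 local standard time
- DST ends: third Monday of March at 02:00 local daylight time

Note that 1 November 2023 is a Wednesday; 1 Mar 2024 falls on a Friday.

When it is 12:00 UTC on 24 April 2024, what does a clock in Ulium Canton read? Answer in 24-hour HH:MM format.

14:00

1 November 2023 is a Wednesday, so the first Sunday is November 5.
1 March 2024 is a Friday, so the first Monday is March 4 and the third is March 18.
At the standard offset (UTC+02:00), 12:00 UTC + 2h = 14:00 Ulium Canton standard time.
The standard-time date in Ulium Canton, 24 April 2024, does not fall between 5 November 2023 and 18 March 2024, so daylight saving is not in effect and Ulium Canton is at UTC+02:00.
12:00 UTC + 2h = 14:00 local.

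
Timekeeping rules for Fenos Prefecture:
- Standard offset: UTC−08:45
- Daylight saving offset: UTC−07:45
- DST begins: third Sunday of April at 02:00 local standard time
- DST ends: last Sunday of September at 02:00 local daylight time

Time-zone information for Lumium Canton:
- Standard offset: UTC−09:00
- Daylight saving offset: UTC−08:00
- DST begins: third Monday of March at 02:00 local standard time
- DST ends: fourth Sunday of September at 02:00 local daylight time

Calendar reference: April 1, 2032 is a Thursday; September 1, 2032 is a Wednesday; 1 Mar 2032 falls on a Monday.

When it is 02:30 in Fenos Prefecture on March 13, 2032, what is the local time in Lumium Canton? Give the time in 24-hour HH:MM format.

1 April 2032 is a Thursday, so the first Sunday is April 4 and the third is April 18.
1 September 2032 is a Wednesday, so Sundays fall on 5, 12, 19, 26; the last is September 26.
March 13, 2032 is outside the daylight-saving period (18 April – 26 September), so Fenos Prefecture is on standard time, UTC−08:45.
02:30 Fenos Prefecture + 8h45m = 11:15 UTC.
1 March 2032 is a Monday, so the first Monday is March 1 and the third is March 15.
1 September 2032 is a Wednesday, so the first Sunday is September 5 and the fourth is September 26.
At the standard offset (UTC−09:00), 11:15 UTC − 9h = 02:15 Lumium Canton standard time.
The standard-time date in Lumium Canton, March 13, 2032, does not fall between 15 March and 26 September, so daylight saving is not in effect and Lumium Canton is at UTC−09:00.
11:15 UTC − 9h = 02:15 Lumium Canton.

02:15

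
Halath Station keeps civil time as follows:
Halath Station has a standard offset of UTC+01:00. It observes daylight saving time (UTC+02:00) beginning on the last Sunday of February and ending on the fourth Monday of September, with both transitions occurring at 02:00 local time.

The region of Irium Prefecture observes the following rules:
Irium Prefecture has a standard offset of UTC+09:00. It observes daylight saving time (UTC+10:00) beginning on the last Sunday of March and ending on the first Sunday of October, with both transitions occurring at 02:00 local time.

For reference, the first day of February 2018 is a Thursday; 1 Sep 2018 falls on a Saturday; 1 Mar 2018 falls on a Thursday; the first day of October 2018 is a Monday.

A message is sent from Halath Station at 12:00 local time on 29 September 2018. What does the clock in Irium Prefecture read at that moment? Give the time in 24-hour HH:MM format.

21:00

1 February 2018 is a Thursday, so Sundays fall on 4, 11, 18, 25; the last is February 25.
1 September 2018 is a Saturday, so the first Monday is September 3 and the fourth is September 24.
Daylight saving runs 25 February – 24 September; 29 September 2018 is outside that window, so Halath Station is on standard time at UTC+01:00.
12:00 Halath Station − 1h = 11:00 UTC.
1 March 2018 is a Thursday, so Sundays fall on 4, 11, 18, 25; the last is March 25.
1 October 2018 is a Monday, so the first Sunday is October 7.
At the standard offset (UTC+09:00), 11:00 UTC + 9h = 20:00 Irium Prefecture standard time.
The standard-time date in Irium Prefecture, 29 September 2018, lies within the daylight-saving period (25 March – 7 October), so Irium Prefecture is on daylight time, UTC+10:00.
11:00 UTC + 10h = 21:00 Irium Prefecture.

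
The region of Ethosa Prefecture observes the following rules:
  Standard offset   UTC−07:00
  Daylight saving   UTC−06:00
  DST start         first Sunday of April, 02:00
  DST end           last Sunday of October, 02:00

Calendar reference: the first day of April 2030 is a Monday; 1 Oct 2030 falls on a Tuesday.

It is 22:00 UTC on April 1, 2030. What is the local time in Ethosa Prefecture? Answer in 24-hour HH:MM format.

1 April 2030 is a Monday, so the first Sunday is April 7.
1 October 2030 is a Tuesday, so Sundays fall on 6, 13, 20, 27; the last is October 27.
At the standard offset (UTC−07:00), 22:00 UTC − 7h = 15:00 Ethosa Prefecture standard time.
Daylight saving runs 7 April – 27 October; the standard-time date in Ethosa Prefecture, April 1, 2030, is outside that window, so Ethosa Prefecture is on standard time at UTC−07:00.
22:00 UTC − 7h = 15:00 local.

15:00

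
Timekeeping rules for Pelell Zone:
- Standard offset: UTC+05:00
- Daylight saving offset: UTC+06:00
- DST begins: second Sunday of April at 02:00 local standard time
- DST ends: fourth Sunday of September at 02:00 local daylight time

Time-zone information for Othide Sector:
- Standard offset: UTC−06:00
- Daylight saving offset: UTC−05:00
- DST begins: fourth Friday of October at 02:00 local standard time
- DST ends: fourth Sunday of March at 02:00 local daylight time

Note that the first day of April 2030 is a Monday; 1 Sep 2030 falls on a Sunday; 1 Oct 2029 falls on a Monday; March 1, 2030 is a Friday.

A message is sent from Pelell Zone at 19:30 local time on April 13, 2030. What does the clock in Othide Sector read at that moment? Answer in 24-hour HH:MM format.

1 April 2030 is a Monday, so the first Sunday is April 7 and the second is April 14.
1 September 2030 is a Sunday, so the first Sunday is September 1 and the fourth is September 22.
April 13, 2030 is outside the daylight-saving period (14 April – 22 September), so Pelell Zone is on standard time, UTC+05:00.
19:30 Pelell Zone − 5h = 14:30 UTC.
1 October 2029 is a Monday, so the first Friday is October 5 and the fourth is October 26.
1 March 2030 is a Friday, so the first Sunday is March 3 and the fourth is March 24.
At the standard offset (UTC−06:00), 14:30 UTC − 6h = 08:30 Othide Sector standard time.
The standard-time date in Othide Sector, April 13, 2030, does not fall between 26 October 2029 and 24 March 2030, so daylight saving is not in effect and Othide Sector is at UTC−06:00.
14:30 UTC − 6h = 08:30 Othide Sector.

08:30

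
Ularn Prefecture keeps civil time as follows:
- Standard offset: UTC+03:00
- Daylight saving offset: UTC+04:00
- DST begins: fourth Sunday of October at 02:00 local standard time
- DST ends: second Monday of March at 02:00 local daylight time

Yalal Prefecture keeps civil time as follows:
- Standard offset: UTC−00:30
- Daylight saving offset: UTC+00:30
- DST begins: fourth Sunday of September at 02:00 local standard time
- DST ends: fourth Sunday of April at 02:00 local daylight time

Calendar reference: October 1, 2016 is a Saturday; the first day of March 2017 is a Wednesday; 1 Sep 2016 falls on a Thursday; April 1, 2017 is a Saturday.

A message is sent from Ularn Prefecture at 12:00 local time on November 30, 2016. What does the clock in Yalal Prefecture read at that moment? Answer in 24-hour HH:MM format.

08:30

1 October 2016 is a Saturday, so the first Sunday is October 2 and the fourth is October 23.
1 March 2017 is a Wednesday, so the first Monday is March 6 and the second is March 13.
Daylight saving runs 23 October 2016 – 13 March 2017; November 30, 2016 is inside that window, so Ularn Prefecture is at UTC+04:00.
12:00 Ularn Prefecture − 4h = 08:00 UTC.
1 September 2016 is a Thursday, so the first Sunday is September 4 and the fourth is September 25.
1 April 2017 is a Saturday, so the first Sunday is April 2 and the fourth is April 23.
At the standard offset (UTC−00:30), 08:00 UTC − 0h30m = 07:30 Yalal Prefecture standard time.
The standard-time date in Yalal Prefecture, November 30, 2016, falls between 25 September 2016 and 23 April 2017, so daylight saving is in effect and Yalal Prefecture is at UTC+00:30.
08:00 UTC + 0h30m = 08:30 Yalal Prefecture.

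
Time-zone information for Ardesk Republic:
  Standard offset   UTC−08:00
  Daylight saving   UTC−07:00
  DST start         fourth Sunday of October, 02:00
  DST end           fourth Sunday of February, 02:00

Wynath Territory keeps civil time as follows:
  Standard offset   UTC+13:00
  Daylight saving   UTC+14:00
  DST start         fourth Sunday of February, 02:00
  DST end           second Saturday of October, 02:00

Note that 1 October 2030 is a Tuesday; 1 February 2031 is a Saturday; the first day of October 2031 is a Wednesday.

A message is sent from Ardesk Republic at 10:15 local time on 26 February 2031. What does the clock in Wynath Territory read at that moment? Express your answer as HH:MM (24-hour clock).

08:15

1 October 2030 is a Tuesday, so the first Sunday is October 6 and the fourth is October 27.
1 February 2031 is a Saturday, so the first Sunday is February 2 and the fourth is February 23.
Daylight saving runs 27 October 2030 – 23 February 2031; 26 February 2031 is outside that window, so Ardesk Republic is on standard time at UTC−08:00.
10:15 Ardesk Republic + 8h = 18:15 UTC.
1 February 2031 is a Saturday, so the first Sunday is February 2 and the fourth is February 23.
1 October 2031 is a Wednesday, so the first Saturday is October 4 and the second is October 11.
At the standard offset (UTC+13:00), 18:15 UTC + 13h = 07:15 Wynath Territory standard time (rolling into the next day, 27 February 2031).
Daylight saving runs 23 February – 11 October; the standard-time date in Wynath Territory, 27 February 2031, is inside that window, so Wynath Territory is at UTC+14:00.
18:15 UTC + 14h = 08:15 Wynath Territory (rolling into the next day, 27 February 2031).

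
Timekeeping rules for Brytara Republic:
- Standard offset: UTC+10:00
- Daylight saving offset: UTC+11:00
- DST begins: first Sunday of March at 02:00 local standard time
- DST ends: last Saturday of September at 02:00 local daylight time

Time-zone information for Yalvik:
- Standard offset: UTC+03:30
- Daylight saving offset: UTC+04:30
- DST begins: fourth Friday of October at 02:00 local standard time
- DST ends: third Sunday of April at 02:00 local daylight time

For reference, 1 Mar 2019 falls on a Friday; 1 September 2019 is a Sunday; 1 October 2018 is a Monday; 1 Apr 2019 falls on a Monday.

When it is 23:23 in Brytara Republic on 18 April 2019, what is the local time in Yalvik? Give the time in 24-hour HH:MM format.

16:53

1 March 2019 is a Friday, so the first Sunday is March 3.
1 September 2019 is a Sunday, so Saturdays fall on 7, 14, 21, 28; the last is September 28.
18 April 2019 falls between 3 March and 28 September, so daylight saving is in effect and Brytara Republic is at UTC+11:00.
23:23 Brytara Republic − 11h = 12:23 UTC.
1 October 2018 is a Monday, so the first Friday is October 5 and the fourth is October 26.
1 April 2019 is a Monday, so the first Sunday is April 7 and the third is April 21.
At the standard offset (UTC+03:30), 12:23 UTC + 3h30m = 15:53 Yalvik standard time.
Daylight saving runs 26 October 2018 – 21 April 2019; the standard-time date in Yalvik, 18 April 2019, is inside that window, so Yalvik is at UTC+04:30.
12:23 UTC + 4h30m = 16:53 Yalvik.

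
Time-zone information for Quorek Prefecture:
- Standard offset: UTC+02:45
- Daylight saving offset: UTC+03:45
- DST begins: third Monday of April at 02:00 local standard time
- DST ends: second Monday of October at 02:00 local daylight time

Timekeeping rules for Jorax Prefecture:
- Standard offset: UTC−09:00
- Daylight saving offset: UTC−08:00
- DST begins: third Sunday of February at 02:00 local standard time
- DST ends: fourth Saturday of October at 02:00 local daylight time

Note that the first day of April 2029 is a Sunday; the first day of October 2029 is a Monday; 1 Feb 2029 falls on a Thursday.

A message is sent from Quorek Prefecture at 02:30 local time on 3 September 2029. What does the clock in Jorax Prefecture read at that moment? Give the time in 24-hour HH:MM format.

1 April 2029 is a Sunday, so the first Monday is April 2 and the third is April 16.
1 October 2029 is a Monday, so the first Monday is October 1 and the second is October 8.
3 September 2029 falls between 16 April and 8 October, so daylight saving is in effect and Quorek Prefecture is at UTC+03:45.
02:30 Quorek Prefecture − 3h45m = 22:45 UTC (rolling into the previous day, 2 September 2029).
1 February 2029 is a Thursday, so the first Sunday is February 4 and the third is February 18.
1 October 2029 is a Monday, so the first Saturday is October 6 and the fourth is October 27.
At the standard offset (UTC−09:00), 22:45 UTC − 9h = 13:45 Jorax Prefecture standard time.
Daylight saving runs 18 February – 27 October; the standard-time date in Jorax Prefecture, 2 September 2029, is inside that window, so Jorax Prefecture is at UTC−08:00.
22:45 UTC − 8h = 14:45 Jorax Prefecture.

14:45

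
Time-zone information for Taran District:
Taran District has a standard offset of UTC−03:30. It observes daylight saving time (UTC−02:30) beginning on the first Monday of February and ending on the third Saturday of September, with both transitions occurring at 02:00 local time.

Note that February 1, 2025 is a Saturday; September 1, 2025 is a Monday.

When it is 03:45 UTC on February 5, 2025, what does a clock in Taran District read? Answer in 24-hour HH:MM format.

01:15

1 February 2025 is a Saturday, so the first Monday is February 3.
1 September 2025 is a Monday, so the first Saturday is September 6 and the third is September 20.
At the standard offset (UTC−03:30), 03:45 UTC − 3h30m = 00:15 Taran District standard time.
The standard-time date in Taran District, February 5, 2025, lies within the daylight-saving period (3 February – 20 September), so Taran District is on daylight time, UTC−02:30.
03:45 UTC − 2h30m = 01:15 local.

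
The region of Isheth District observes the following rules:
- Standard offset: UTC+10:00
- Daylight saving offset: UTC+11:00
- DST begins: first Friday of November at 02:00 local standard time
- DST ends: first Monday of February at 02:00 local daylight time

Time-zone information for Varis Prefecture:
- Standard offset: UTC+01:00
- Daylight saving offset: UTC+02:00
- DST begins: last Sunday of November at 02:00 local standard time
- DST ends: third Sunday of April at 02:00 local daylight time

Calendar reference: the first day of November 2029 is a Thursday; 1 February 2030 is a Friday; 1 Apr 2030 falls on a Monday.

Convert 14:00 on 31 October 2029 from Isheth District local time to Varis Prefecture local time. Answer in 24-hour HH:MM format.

05:00

1 November 2029 is a Thursday, so the first Friday is November 2.
1 February 2030 is a Friday, so the first Monday is February 4.
Daylight saving runs 2 November 2029 – 4 February 2030; 31 October 2029 is outside that window, so Isheth District is on standard time at UTC+10:00.
14:00 Isheth District − 10h = 04:00 UTC.
1 November 2029 is a Thursday, so Sundays fall on 4, 11, 18, 25; the last is November 25.
1 April 2030 is a Monday, so the first Sunday is April 7 and the third is April 21.
At the standard offset (UTC+01:00), 04:00 UTC + 1h = 05:00 Varis Prefecture standard time.
The standard-time date in Varis Prefecture, 31 October 2029, does not fall between 25 November 2029 and 21 April 2030, so daylight saving is not in effect and Varis Prefecture is at UTC+01:00.
04:00 UTC + 1h = 05:00 Varis Prefecture.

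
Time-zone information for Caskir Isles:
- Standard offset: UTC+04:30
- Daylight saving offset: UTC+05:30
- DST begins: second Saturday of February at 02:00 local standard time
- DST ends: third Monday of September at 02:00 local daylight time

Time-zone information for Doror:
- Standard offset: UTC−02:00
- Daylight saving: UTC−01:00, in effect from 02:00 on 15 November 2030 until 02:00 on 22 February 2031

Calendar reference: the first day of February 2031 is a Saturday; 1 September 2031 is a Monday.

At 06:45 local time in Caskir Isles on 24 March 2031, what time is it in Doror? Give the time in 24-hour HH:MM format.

23:15

1 February 2031 is a Saturday, so the first Saturday is February 1 and the second is February 8.
1 September 2031 is a Monday, so the first Monday is September 1 and the third is September 15.
24 March 2031 falls between 8 February and 15 September, so daylight saving is in effect and Caskir Isles is at UTC+05:30.
06:45 Caskir Isles − 5h30m = 01:15 UTC.
At the standard offset (UTC−02:00), 01:15 UTC − 2h = 23:15 Doror standard time (rolling into the previous day, 23 March 2031).
The standard-time date in Doror, 23 March 2031, is outside the daylight-saving period (15 November 2030 – 22 February 2031), so Doror is on standard time, UTC−02:00.
01:15 UTC − 2h = 23:15 Doror (rolling into the previous day, 23 March 2031).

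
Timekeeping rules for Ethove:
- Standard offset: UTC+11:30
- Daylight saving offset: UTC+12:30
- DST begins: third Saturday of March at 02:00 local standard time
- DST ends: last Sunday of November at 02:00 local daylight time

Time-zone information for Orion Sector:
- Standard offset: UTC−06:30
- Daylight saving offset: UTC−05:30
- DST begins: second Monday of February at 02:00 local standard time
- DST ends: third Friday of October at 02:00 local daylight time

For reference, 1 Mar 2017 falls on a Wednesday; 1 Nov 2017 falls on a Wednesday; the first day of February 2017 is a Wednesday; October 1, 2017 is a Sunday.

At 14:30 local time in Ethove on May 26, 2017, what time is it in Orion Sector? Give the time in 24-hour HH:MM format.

1 March 2017 is a Wednesday, so the first Saturday is March 4 and the third is March 18.
1 November 2017 is a Wednesday, so Sundays fall on 5, 12, 19, 26; the last is November 26.
Daylight saving runs 18 March – 26 November; May 26, 2017 is inside that window, so Ethove is at UTC+12:30.
14:30 Ethove − 12h30m = 02:00 UTC.
1 February 2017 is a Wednesday, so the first Monday is February 6 and the second is February 13.
1 October 2017 is a Sunday, so the first Friday is October 6 and the third is October 20.
At the standard offset (UTC−06:30), 02:00 UTC − 6h30m = 19:30 Orion Sector standard time (rolling into the previous day, 25 May 2017).
Daylight saving runs 13 February – 20 October; the standard-time date in Orion Sector, May 25, 2017, is inside that window, so Orion Sector is at UTC−05:30.
02:00 UTC − 5h30m = 20:30 Orion Sector (rolling into the previous day, 25 May 2017).

20:30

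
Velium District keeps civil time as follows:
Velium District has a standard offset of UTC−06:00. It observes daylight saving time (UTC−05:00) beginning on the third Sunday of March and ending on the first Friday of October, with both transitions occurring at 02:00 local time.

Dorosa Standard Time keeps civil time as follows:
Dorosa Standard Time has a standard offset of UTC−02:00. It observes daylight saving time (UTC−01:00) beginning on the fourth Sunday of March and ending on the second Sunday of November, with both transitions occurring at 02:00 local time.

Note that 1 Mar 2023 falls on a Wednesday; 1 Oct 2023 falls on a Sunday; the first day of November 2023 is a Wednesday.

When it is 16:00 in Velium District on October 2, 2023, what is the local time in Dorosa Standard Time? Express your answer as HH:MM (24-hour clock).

20:00

1 March 2023 is a Wednesday, so the first Sunday is March 5 and the third is March 19.
1 October 2023 is a Sunday, so the first Friday is October 6.
Daylight saving runs 19 March – 6 October; October 2, 2023 is inside that window, so Velium District is at UTC−05:00.
16:00 Velium District + 5h = 21:00 UTC.
1 March 2023 is a Wednesday, so the first Sunday is March 5 and the fourth is March 26.
1 November 2023 is a Wednesday, so the first Sunday is November 5 and the second is November 12.
At the standard offset (UTC−02:00), 21:00 UTC − 2h = 19:00 Dorosa Standard Time standard time.
The standard-time date in Dorosa Standard Time, October 2, 2023, falls between 26 March and 12 November, so daylight saving is in effect and Dorosa Standard Time is at UTC−01:00.
21:00 UTC − 1h = 20:00 Dorosa Standard Time.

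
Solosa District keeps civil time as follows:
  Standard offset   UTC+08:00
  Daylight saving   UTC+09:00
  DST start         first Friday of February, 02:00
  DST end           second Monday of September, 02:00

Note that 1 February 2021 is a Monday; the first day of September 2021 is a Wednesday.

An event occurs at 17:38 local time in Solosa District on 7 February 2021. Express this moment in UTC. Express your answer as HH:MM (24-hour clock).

08:38

1 February 2021 is a Monday, so the first Friday is February 5.
1 September 2021 is a Wednesday, so the first Monday is September 6 and the second is September 13.
7 February 2021 falls between 5 February and 13 September, so daylight saving is in effect and Solosa District is at UTC+09:00.
17:38 local − 9h = 08:38 UTC.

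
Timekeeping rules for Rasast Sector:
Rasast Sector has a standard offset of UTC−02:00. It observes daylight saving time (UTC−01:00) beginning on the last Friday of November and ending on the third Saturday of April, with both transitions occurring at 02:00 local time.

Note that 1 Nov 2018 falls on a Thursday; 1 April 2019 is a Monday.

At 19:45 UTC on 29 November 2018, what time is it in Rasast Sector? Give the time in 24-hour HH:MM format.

1 November 2018 is a Thursday, so Fridays fall on 2, 9, 16, 23, 30; the last is November 30.
1 April 2019 is a Monday, so the first Saturday is April 6 and the third is April 20.
At the standard offset (UTC−02:00), 19:45 UTC − 2h = 17:45 Rasast Sector standard time.
The standard-time date in Rasast Sector, 29 November 2018, is outside the daylight-saving period (30 November 2018 – 20 April 2019), so Rasast Sector is on standard time, UTC−02:00.
19:45 UTC − 2h = 17:45 local.

17:45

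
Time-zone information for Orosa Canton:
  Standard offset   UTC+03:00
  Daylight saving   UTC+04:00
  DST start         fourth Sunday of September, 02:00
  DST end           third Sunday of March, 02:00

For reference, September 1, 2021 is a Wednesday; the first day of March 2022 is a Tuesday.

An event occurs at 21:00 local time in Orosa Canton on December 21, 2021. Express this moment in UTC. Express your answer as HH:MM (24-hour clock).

17:00

1 September 2021 is a Wednesday, so the first Sunday is September 5 and the fourth is September 26.
1 March 2022 is a Tuesday, so the first Sunday is March 6 and the third is March 20.
Daylight saving runs 26 September 2021 – 20 March 2022; December 21, 2021 is inside that window, so Orosa Canton is at UTC+04:00.
21:00 local − 4h = 17:00 UTC.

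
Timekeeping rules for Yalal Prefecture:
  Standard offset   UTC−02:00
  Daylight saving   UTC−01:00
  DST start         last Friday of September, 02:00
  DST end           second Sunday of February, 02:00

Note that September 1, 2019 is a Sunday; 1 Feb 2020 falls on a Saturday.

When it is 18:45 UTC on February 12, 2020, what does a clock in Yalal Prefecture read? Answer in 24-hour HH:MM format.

1 September 2019 is a Sunday, so Fridays fall on 6, 13, 20, 27; the last is September 27.
1 February 2020 is a Saturday, so the first Sunday is February 2 and the second is February 9.
At the standard offset (UTC−02:00), 18:45 UTC − 2h = 16:45 Yalal Prefecture standard time.
The standard-time date in Yalal Prefecture, February 12, 2020, does not fall between 27 September 2019 and 9 February 2020, so daylight saving is not in effect and Yalal Prefecture is at UTC−02:00.
18:45 UTC − 2h = 16:45 local.

16:45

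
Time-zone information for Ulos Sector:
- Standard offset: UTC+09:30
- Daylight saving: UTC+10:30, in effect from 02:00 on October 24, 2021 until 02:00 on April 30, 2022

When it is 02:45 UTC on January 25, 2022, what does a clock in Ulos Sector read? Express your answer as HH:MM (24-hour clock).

13:15

At the standard offset (UTC+09:30), 02:45 UTC + 9h30m = 12:15 Ulos Sector standard time.
Daylight saving runs 24 October 2021 – 30 April 2022; the standard-time date in Ulos Sector, January 25, 2022, is inside that window, so Ulos Sector is at UTC+10:30.
02:45 UTC + 10h30m = 13:15 local.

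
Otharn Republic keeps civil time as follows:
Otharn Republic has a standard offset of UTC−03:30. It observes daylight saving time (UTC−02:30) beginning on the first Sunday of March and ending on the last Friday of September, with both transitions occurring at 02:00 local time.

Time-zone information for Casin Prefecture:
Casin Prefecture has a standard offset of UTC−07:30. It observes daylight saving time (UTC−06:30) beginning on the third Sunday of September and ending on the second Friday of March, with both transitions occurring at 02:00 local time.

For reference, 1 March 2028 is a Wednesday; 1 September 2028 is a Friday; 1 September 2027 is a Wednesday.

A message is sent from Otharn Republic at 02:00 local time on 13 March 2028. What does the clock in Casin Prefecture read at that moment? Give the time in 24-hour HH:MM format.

1 March 2028 is a Wednesday, so the first Sunday is March 5.
1 September 2028 is a Friday, so Fridays fall on 1, 8, 15, 22, 29; the last is September 29.
Daylight saving runs 5 March – 29 September; 13 March 2028 is inside that window, so Otharn Republic is at UTC−02:30.
02:00 Otharn Republic + 2h30m = 04:30 UTC.
1 September 2027 is a Wednesday, so the first Sunday is September 5 and the third is September 19.
1 March 2028 is a Wednesday, so the first Friday is March 3 and the second is March 10.
At the standard offset (UTC−07:30), 04:30 UTC − 7h30m = 21:00 Casin Prefecture standard time (rolling into the previous day, 12 March 2028).
Daylight saving runs 19 September 2027 – 10 March 2028; the standard-time date in Casin Prefecture, 12 March 2028, is outside that window, so Casin Prefecture is on standard time at UTC−07:30.
04:30 UTC − 7h30m = 21:00 Casin Prefecture (rolling into the previous day, 12 March 2028).

21:00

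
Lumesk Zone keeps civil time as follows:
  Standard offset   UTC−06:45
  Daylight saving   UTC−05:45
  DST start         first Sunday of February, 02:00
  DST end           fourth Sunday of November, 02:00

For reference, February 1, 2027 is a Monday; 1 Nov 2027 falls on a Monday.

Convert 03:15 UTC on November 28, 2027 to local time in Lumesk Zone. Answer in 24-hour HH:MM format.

1 February 2027 is a Monday, so the first Sunday is February 7.
1 November 2027 is a Monday, so the first Sunday is November 7 and the fourth is November 28.
At the standard offset (UTC−06:45), 03:15 UTC − 6h45m = 20:30 Lumesk Zone standard time (rolling into the previous day, 27 November 2027).
The standard-time date in Lumesk Zone, November 27, 2027, falls between 7 February and 28 November, so daylight saving is in effect and Lumesk Zone is at UTC−05:45.
03:15 UTC − 5h45m = 21:30 local (rolling into the previous day, 27 November 2027).

21:30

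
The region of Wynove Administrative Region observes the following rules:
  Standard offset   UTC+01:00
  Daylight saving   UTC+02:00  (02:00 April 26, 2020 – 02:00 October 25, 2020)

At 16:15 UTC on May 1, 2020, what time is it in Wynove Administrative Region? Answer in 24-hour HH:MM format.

18:15

At the standard offset (UTC+01:00), 16:15 UTC + 1h = 17:15 Wynove Administrative Region standard time.
The standard-time date in Wynove Administrative Region, May 1, 2020, lies within the daylight-saving period (26 April – 25 October), so Wynove Administrative Region is on daylight time, UTC+02:00.
16:15 UTC + 2h = 18:15 local.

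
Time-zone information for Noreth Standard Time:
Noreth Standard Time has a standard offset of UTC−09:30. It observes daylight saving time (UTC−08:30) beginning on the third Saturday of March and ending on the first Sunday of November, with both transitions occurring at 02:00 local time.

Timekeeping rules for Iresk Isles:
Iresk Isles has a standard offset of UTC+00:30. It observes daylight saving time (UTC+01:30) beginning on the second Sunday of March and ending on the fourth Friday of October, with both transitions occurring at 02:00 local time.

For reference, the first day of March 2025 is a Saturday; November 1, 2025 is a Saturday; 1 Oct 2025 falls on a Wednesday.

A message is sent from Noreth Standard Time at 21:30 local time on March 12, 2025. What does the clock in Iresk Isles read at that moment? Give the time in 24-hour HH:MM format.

1 March 2025 is a Saturday, so the first Saturday is March 1 and the third is March 15.
1 November 2025 is a Saturday, so the first Sunday is November 2.
March 12, 2025 does not fall between 15 March and 2 November, so daylight saving is not in effect and Noreth Standard Time is at UTC−09:30.
21:30 Noreth Standard Time + 9h30m = 07:00 UTC (rolling into the next day, 13 March 2025).
1 March 2025 is a Saturday, so the first Sunday is March 2 and the second is March 9.
1 October 2025 is a Wednesday, so the first Friday is October 3 and the fourth is October 24.
At the standard offset (UTC+00:30), 07:00 UTC + 0h30m = 07:30 Iresk Isles standard time.
Daylight saving runs 9 March – 24 October; the standard-time date in Iresk Isles, March 13, 2025, is inside that window, so Iresk Isles is at UTC+01:30.
07:00 UTC + 1h30m = 08:30 Iresk Isles.

08:30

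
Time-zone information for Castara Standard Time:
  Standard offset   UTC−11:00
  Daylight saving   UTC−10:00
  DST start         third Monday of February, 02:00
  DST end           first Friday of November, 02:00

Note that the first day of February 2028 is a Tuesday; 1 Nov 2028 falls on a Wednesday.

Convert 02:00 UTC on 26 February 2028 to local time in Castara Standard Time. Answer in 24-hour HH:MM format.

16:00

1 February 2028 is a Tuesday, so the first Monday is February 7 and the third is February 21.
1 November 2028 is a Wednesday, so the first Friday is November 3.
At the standard offset (UTC−11:00), 02:00 UTC − 11h = 15:00 Castara Standard Time standard time (rolling into the previous day, 25 February 2028).
Daylight saving runs 21 February – 3 November; the standard-time date in Castara Standard Time, 25 February 2028, is inside that window, so Castara Standard Time is at UTC−10:00.
02:00 UTC − 10h = 16:00 local (rolling into the previous day, 25 February 2028).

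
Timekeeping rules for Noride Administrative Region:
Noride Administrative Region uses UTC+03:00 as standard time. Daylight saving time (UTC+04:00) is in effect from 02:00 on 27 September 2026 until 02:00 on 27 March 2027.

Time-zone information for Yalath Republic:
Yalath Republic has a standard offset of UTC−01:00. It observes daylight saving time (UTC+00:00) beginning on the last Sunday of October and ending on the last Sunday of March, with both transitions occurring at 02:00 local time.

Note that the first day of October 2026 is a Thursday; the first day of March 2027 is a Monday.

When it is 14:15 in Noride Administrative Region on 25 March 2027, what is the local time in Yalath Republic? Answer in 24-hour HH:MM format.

25 March 2027 falls between 27 September 2026 and 27 March 2027, so daylight saving is in effect and Noride Administrative Region is at UTC+04:00.
14:15 Noride Administrative Region − 4h = 10:15 UTC.
1 October 2026 is a Thursday, so Sundays fall on 4, 11, 18, 25; the last is October 25.
1 March 2027 is a Monday, so Sundays fall on 7, 14, 21, 28; the last is March 28.
At the standard offset (UTC−01:00), 10:15 UTC − 1h = 09:15 Yalath Republic standard time.
Daylight saving runs 25 October 2026 – 28 March 2027; the standard-time date in Yalath Republic, 25 March 2027, is inside that window, so Yalath Republic is at UTC+00:00.
10:15 UTC + 0h = 10:15 Yalath Republic.

10:15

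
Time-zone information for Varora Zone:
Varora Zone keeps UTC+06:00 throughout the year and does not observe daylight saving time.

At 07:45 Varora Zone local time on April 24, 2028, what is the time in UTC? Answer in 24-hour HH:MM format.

Varora Zone has no daylight saving, so its offset is UTC+06:00 year-round.
07:45 local − 6h = 01:45 UTC.

01:45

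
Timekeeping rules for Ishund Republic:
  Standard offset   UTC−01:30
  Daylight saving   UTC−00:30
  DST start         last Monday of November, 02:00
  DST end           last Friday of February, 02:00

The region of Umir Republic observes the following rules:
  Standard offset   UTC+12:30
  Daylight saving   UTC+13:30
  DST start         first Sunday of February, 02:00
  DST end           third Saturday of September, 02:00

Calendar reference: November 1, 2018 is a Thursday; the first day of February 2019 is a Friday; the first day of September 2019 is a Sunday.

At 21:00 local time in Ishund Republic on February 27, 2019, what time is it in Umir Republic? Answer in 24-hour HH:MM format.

1 November 2018 is a Thursday, so Mondays fall on 5, 12, 19, 26; the last is November 26.
1 February 2019 is a Friday, so Fridays fall on 1, 8, 15, 22; the last is February 22.
February 27, 2019 does not fall between 26 November 2018 and 22 February 2019, so daylight saving is not in effect and Ishund Republic is at UTC−01:30.
21:00 Ishund Republic + 1h30m = 22:30 UTC.
1 February 2019 is a Friday, so the first Sunday is February 3.
1 September 2019 is a Sunday, so the first Saturday is September 7 and the third is September 21.
At the standard offset (UTC+12:30), 22:30 UTC + 12h30m = 11:00 Umir Republic standard time (rolling into the next day, 28 February 2019).
The standard-time date in Umir Republic, February 28, 2019, falls between 3 February and 21 September, so daylight saving is in effect and Umir Republic is at UTC+13:30.
22:30 UTC + 13h30m = 12:00 Umir Republic (rolling into the next day, 28 February 2019).

12:00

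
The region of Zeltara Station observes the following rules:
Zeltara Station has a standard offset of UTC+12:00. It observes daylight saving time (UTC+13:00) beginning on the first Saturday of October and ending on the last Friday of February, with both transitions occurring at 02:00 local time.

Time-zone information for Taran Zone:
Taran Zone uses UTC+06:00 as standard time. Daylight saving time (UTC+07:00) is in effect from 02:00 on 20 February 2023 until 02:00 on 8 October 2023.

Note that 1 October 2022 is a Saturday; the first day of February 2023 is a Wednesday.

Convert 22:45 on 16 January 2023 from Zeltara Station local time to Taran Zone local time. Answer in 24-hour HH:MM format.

15:45

1 October 2022 is a Saturday, so the first Saturday is October 1.
1 February 2023 is a Wednesday, so Fridays fall on 3, 10, 17, 24; the last is February 24.
16 January 2023 lies within the daylight-saving period (1 October 2022 – 24 February 2023), so Zeltara Station is on daylight time, UTC+13:00.
22:45 Zeltara Station − 13h = 09:45 UTC.
At the standard offset (UTC+06:00), 09:45 UTC + 6h = 15:45 Taran Zone standard time.
Daylight saving runs 20 February – 8 October; the standard-time date in Taran Zone, 16 January 2023, is outside that window, so Taran Zone is on standard time at UTC+06:00.
09:45 UTC + 6h = 15:45 Taran Zone.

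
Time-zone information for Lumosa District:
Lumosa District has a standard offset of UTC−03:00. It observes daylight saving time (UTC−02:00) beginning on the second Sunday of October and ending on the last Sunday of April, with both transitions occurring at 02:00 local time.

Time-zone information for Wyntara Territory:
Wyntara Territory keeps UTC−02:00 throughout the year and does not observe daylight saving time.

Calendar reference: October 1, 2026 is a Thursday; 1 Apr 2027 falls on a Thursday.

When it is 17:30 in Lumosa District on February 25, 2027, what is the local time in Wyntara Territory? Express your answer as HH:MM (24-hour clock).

1 October 2026 is a Thursday, so the first Sunday is October 4 and the second is October 11.
1 April 2027 is a Thursday, so Sundays fall on 4, 11, 18, 25; the last is April 25.
February 25, 2027 lies within the daylight-saving period (11 October 2026 – 25 April 2027), so Lumosa District is on daylight time, UTC−02:00.
17:30 Lumosa District + 2h = 19:30 UTC.
Wyntara Territory stays on UTC−02:00 all year.
19:30 UTC − 2h = 17:30 Wyntara Territory.

17:30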